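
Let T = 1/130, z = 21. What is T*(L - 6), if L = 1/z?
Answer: -25/546 ≈ -0.045788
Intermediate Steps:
T = 1/130 ≈ 0.0076923
L = 1/21 ≈ 0.047619
T*(L - 6) = (1/21 - 6)/130 = (1/130)*(-125/21) = -25/546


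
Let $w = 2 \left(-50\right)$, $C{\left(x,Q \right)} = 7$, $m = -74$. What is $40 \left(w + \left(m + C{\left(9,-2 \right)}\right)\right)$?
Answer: $-6680$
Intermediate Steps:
$w = -100$
$40 \left(w + \left(m + C{\left(9,-2 \right)}\right)\right) = 40 \left(-100 + \left(-74 + 7\right)\right) = 40 \left(-100 - 67\right) = 40 \left(-167\right) = -6680$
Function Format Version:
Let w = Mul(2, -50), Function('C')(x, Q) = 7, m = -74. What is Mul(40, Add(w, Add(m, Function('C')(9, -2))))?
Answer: -6680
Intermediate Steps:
w = -100
Mul(40, Add(w, Add(m, Function('C')(9, -2)))) = Mul(40, Add(-100, Add(-74, 7))) = Mul(40, Add(-100, -67)) = Mul(40, -167) = -6680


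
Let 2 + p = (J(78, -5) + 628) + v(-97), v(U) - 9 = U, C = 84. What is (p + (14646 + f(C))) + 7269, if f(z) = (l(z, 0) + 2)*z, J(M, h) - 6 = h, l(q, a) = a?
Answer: 22622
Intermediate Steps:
J(M, h) = 6 + h
f(z) = 2*z (f(z) = (0 + 2)*z = 2*z)
v(U) = 9 + U
p = 539 (p = -2 + (((6 - 5) + 628) + (9 - 97)) = -2 + ((1 + 628) - 88) = -2 + (629 - 88) = -2 + 541 = 539)
(p + (14646 + f(C))) + 7269 = (539 + (14646 + 2*84)) + 7269 = (539 + (14646 + 168)) + 7269 = (539 + 14814) + 7269 = 15353 + 7269 = 22622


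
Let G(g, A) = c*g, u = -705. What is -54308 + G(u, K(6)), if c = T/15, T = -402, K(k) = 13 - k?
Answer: -35414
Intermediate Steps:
c = -134/5 (c = -402/15 = -402*1/15 = -134/5 ≈ -26.800)
G(g, A) = -134*g/5
-54308 + G(u, K(6)) = -54308 - 134/5*(-705) = -54308 + 18894 = -35414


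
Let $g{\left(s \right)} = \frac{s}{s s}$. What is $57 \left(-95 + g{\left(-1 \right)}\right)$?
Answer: $-5472$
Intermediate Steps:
$g{\left(s \right)} = \frac{1}{s}$ ($g{\left(s \right)} = \frac{s}{s^{2}} = \frac{1}{s}$)
$57 \left(-95 + g{\left(-1 \right)}\right) = 57 \left(-95 + \frac{1}{-1}\right) = 57 \left(-95 - 1\right) = 57 \left(-96\right) = -5472$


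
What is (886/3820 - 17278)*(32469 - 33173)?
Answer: 11616189024/955 ≈ 1.2164e+7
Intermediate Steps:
(886/3820 - 17278)*(32469 - 33173) = (886*(1/3820) - 17278)*(-704) = (443/1910 - 17278)*(-704) = -33000537/1910*(-704) = 11616189024/955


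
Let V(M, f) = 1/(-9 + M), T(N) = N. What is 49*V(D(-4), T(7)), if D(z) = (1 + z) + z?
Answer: -49/16 ≈ -3.0625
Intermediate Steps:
D(z) = 1 + 2*z
49*V(D(-4), T(7)) = 49/(-9 + (1 + 2*(-4))) = 49/(-9 + (1 - 8)) = 49/(-9 - 7) = 49/(-16) = 49*(-1/16) = -49/16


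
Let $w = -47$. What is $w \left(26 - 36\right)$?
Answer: $470$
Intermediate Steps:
$w \left(26 - 36\right) = - 47 \left(26 - 36\right) = \left(-47\right) \left(-10\right) = 470$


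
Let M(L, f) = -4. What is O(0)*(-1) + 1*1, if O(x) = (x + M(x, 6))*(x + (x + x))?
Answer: 1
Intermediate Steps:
O(x) = 3*x*(-4 + x) (O(x) = (x - 4)*(x + (x + x)) = (-4 + x)*(x + 2*x) = (-4 + x)*(3*x) = 3*x*(-4 + x))
O(0)*(-1) + 1*1 = (3*0*(-4 + 0))*(-1) + 1*1 = (3*0*(-4))*(-1) + 1 = 0*(-1) + 1 = 0 + 1 = 1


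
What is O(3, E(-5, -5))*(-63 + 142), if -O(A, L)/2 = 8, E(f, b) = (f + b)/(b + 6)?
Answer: -1264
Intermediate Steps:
E(f, b) = (b + f)/(6 + b)
O(A, L) = -16 (O(A, L) = -2*8 = -16)
O(3, E(-5, -5))*(-63 + 142) = -16*(-63 + 142) = -16*79 = -1264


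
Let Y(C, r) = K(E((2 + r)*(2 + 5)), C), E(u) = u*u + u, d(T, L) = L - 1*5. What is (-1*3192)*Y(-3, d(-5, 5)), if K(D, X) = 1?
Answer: -3192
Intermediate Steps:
d(T, L) = -5 + L (d(T, L) = L - 5 = -5 + L)
E(u) = u + u² (E(u) = u² + u = u + u²)
Y(C, r) = 1
(-1*3192)*Y(-3, d(-5, 5)) = -1*3192*1 = -3192*1 = -3192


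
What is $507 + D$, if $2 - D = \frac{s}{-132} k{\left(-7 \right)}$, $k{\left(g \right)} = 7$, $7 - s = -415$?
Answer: $\frac{35071}{66} \approx 531.38$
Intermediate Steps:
$s = 422$ ($s = 7 - -415 = 7 + 415 = 422$)
$D = \frac{1609}{66}$ ($D = 2 - \frac{422}{-132} \cdot 7 = 2 - 422 \left(- \frac{1}{132}\right) 7 = 2 - \left(- \frac{211}{66}\right) 7 = 2 - - \frac{1477}{66} = 2 + \frac{1477}{66} = \frac{1609}{66} \approx 24.379$)
$507 + D = 507 + \frac{1609}{66} = \frac{35071}{66}$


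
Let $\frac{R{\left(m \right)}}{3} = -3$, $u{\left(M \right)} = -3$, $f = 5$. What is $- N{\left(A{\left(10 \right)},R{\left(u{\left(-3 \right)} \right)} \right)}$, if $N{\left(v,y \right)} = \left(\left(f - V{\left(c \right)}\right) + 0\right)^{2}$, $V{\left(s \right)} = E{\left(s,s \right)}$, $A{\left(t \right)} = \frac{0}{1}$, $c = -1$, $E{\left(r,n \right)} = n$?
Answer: $-36$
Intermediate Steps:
$R{\left(m \right)} = -9$ ($R{\left(m \right)} = 3 \left(-3\right) = -9$)
$A{\left(t \right)} = 0$ ($A{\left(t \right)} = 0 \cdot 1 = 0$)
$V{\left(s \right)} = s$
$N{\left(v,y \right)} = 36$ ($N{\left(v,y \right)} = \left(\left(5 - -1\right) + 0\right)^{2} = \left(\left(5 + 1\right) + 0\right)^{2} = \left(6 + 0\right)^{2} = 6^{2} = 36$)
$- N{\left(A{\left(10 \right)},R{\left(u{\left(-3 \right)} \right)} \right)} = \left(-1\right) 36 = -36$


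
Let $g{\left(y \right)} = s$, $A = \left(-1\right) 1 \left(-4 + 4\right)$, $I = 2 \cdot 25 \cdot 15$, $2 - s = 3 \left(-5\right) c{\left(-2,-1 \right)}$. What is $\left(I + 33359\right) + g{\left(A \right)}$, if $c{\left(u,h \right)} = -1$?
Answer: $34096$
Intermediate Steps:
$s = -13$ ($s = 2 - 3 \left(-5\right) \left(-1\right) = 2 - \left(-15\right) \left(-1\right) = 2 - 15 = -13$)
$I = 750$ ($I = 50 \cdot 15 = 750$)
$A = 0$ ($A = \left(-1\right) 0 = 0$)
$g{\left(y \right)} = -13$
$\left(I + 33359\right) + g{\left(A \right)} = \left(750 + 33359\right) - 13 = 34109 - 13 = 34096$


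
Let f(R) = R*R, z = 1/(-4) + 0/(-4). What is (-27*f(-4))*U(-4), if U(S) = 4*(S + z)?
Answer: 7344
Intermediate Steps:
z = -1/4 (z = 1*(-1/4) + 0*(-1/4) = -1/4 + 0 = -1/4 ≈ -0.25000)
f(R) = R**2
U(S) = -1 + 4*S (U(S) = 4*(S - 1/4) = 4*(-1/4 + S) = -1 + 4*S)
(-27*f(-4))*U(-4) = (-27*(-4)**2)*(-1 + 4*(-4)) = (-27*16)*(-1 - 16) = -432*(-17) = 7344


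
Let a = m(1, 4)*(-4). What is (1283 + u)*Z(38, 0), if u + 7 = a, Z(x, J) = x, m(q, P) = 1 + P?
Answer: 47728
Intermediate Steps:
a = -20 (a = (1 + 4)*(-4) = 5*(-4) = -20)
u = -27 (u = -7 - 20 = -27)
(1283 + u)*Z(38, 0) = (1283 - 27)*38 = 1256*38 = 47728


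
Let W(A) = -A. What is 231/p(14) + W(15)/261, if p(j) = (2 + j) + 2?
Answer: 741/58 ≈ 12.776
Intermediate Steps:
p(j) = 4 + j
231/p(14) + W(15)/261 = 231/(4 + 14) - 1*15/261 = 231/18 - 15*1/261 = 231*(1/18) - 5/87 = 77/6 - 5/87 = 741/58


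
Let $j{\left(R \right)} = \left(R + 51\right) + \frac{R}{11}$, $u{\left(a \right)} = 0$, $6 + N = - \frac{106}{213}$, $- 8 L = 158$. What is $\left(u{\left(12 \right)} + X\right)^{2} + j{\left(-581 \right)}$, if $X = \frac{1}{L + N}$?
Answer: $- \frac{291468843465}{500103769} \approx -582.82$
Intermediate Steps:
$L = - \frac{79}{4}$ ($L = \left(- \frac{1}{8}\right) 158 = - \frac{79}{4} \approx -19.75$)
$N = - \frac{1384}{213}$ ($N = -6 - \frac{106}{213} = - \frac{1384}{213} \approx -6.4977$)
$X = - \frac{852}{22363}$ ($X = \frac{1}{- \frac{79}{4} - \frac{1384}{213}} = \frac{1}{- \frac{22363}{852}} = - \frac{852}{22363} \approx -0.038099$)
$j{\left(R \right)} = 51 + \frac{12 R}{11}$ ($j{\left(R \right)} = \left(51 + R\right) + R \frac{1}{11} = \left(51 + R\right) + \frac{R}{11} = 51 + \frac{12 R}{11}$)
$\left(u{\left(12 \right)} + X\right)^{2} + j{\left(-581 \right)} = \left(0 - \frac{852}{22363}\right)^{2} + \left(51 + \frac{12}{11} \left(-581\right)\right) = \left(- \frac{852}{22363}\right)^{2} + \left(51 - \frac{6972}{11}\right) = \frac{725904}{500103769} - \frac{6411}{11} = - \frac{291468843465}{500103769}$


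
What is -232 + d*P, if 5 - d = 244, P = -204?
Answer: 48524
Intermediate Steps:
d = -239 (d = 5 - 1*244 = 5 - 244 = -239)
-232 + d*P = -232 - 239*(-204) = -232 + 48756 = 48524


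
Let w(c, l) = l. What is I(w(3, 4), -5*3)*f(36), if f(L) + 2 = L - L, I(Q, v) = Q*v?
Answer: 120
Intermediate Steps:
f(L) = -2 (f(L) = -2 + (L - L) = -2 + 0 = -2)
I(w(3, 4), -5*3)*f(36) = (4*(-5*3))*(-2) = (4*(-15))*(-2) = -60*(-2) = 120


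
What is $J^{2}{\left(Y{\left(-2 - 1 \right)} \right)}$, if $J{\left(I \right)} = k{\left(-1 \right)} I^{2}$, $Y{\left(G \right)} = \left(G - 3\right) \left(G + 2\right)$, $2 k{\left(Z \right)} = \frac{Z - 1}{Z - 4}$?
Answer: $\frac{1296}{25} \approx 51.84$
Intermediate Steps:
$k{\left(Z \right)} = \frac{-1 + Z}{2 \left(-4 + Z\right)}$ ($k{\left(Z \right)} = \frac{\left(Z - 1\right) \frac{1}{Z - 4}}{2} = \frac{\left(-1 + Z\right) \frac{1}{-4 + Z}}{2} = \frac{\frac{1}{-4 + Z} \left(-1 + Z\right)}{2} = \frac{-1 + Z}{2 \left(-4 + Z\right)}$)
$Y{\left(G \right)} = \left(-3 + G\right) \left(2 + G\right)$
$J{\left(I \right)} = \frac{I^{2}}{5}$ ($J{\left(I \right)} = \frac{-1 - 1}{2 \left(-4 - 1\right)} I^{2} = \frac{1}{2} \frac{1}{-5} \left(-2\right) I^{2} = \frac{1}{2} \left(- \frac{1}{5}\right) \left(-2\right) I^{2} = \frac{I^{2}}{5}$)
$J^{2}{\left(Y{\left(-2 - 1 \right)} \right)} = \left(\frac{\left(-6 + \left(-2 - 1\right)^{2} - \left(-2 - 1\right)\right)^{2}}{5}\right)^{2} = \left(\frac{\left(-6 + \left(-3\right)^{2} - -3\right)^{2}}{5}\right)^{2} = \left(\frac{\left(-6 + 9 + 3\right)^{2}}{5}\right)^{2} = \left(\frac{6^{2}}{5}\right)^{2} = \left(\frac{1}{5} \cdot 36\right)^{2} = \left(\frac{36}{5}\right)^{2} = \frac{1296}{25}$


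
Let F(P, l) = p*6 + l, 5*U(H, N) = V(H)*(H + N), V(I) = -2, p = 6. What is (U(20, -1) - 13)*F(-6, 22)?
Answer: -5974/5 ≈ -1194.8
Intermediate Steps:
U(H, N) = -2*H/5 - 2*N/5 (U(H, N) = (-2*(H + N))/5 = (-2*H - 2*N)/5 = -2*H/5 - 2*N/5)
F(P, l) = 36 + l (F(P, l) = 6*6 + l = 36 + l)
(U(20, -1) - 13)*F(-6, 22) = ((-⅖*20 - ⅖*(-1)) - 13)*(36 + 22) = ((-8 + ⅖) - 13)*58 = (-38/5 - 13)*58 = -103/5*58 = -5974/5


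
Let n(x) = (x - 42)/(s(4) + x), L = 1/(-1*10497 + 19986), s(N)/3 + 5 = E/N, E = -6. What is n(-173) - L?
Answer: 815977/730653 ≈ 1.1168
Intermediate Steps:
s(N) = -15 - 18/N (s(N) = -15 + 3*(-6/N) = -15 - 18/N)
L = 1/9489 (L = 1/(-10497 + 19986) = 1/9489 ≈ 0.00010539)
n(x) = (-42 + x)/(-39/2 + x) (n(x) = (x - 42)/((-15 - 18/4) + x) = (-42 + x)/((-15 - 18*¼) + x) = (-42 + x)/((-15 - 9/2) + x) = (-42 + x)/(-39/2 + x))
n(-173) - L = 2*(-42 - 173)/(-39 + 2*(-173)) - 1*1/9489 = 2*(-215)/(-39 - 346) - 1/9489 = 2*(-215)/(-385) - 1/9489 = 2*(-1/385)*(-215) - 1/9489 = 86/77 - 1/9489 = 815977/730653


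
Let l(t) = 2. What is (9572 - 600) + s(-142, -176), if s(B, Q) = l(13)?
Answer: 8974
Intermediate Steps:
s(B, Q) = 2
(9572 - 600) + s(-142, -176) = (9572 - 600) + 2 = 8972 + 2 = 8974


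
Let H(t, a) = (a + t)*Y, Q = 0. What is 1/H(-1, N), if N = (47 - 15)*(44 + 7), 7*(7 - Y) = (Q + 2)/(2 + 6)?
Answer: 4/45435 ≈ 8.8038e-5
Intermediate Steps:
Y = 195/28 (Y = 7 - (0 + 2)/(7*(2 + 6)) = 7 - 2/(7*8) = 7 - ⅐*¼ = 7 - 1/28 = 195/28 ≈ 6.9643)
N = 1632 (N = 32*51 = 1632)
H(t, a) = 195*a/28 + 195*t/28 (H(t, a) = (a + t)*(195/28) = 195*a/28 + 195*t/28)
1/H(-1, N) = 1/((195/28)*1632 + (195/28)*(-1)) = 1/(79560/7 - 195/28) = 1/(45435/4) = 4/45435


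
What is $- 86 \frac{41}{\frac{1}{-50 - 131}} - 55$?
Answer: $638151$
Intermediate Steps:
$- 86 \frac{41}{\frac{1}{-50 - 131}} - 55 = - 86 \frac{41}{\frac{1}{-181}} - 55 = - 86 \frac{41}{- \frac{1}{181}} - 55 = - 86 \cdot 41 \left(-181\right) - 55 = \left(-86\right) \left(-7421\right) - 55 = 638206 - 55 = 638151$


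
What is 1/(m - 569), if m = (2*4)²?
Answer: -1/505 ≈ -0.0019802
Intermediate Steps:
m = 64 (m = 8² = 64)
1/(m - 569) = 1/(64 - 569) = 1/(-505) = -1/505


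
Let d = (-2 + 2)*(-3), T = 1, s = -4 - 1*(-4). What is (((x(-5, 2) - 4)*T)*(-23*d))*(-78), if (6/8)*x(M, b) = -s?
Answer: 0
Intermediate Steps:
s = 0 (s = -4 + 4 = 0)
x(M, b) = 0 (x(M, b) = 4*(-1*0)/3 = (4/3)*0 = 0)
d = 0 (d = 0*(-3) = 0)
(((x(-5, 2) - 4)*T)*(-23*d))*(-78) = (((0 - 4)*1)*(-23*0))*(-78) = (-4*1*0)*(-78) = -4*0*(-78) = 0*(-78) = 0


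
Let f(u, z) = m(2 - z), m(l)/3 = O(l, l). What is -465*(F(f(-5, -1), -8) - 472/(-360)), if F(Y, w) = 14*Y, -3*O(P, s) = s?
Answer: 56761/3 ≈ 18920.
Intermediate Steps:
O(P, s) = -s/3
m(l) = -l (m(l) = 3*(-l/3) = -l)
f(u, z) = -2 + z (f(u, z) = -(2 - z) = -2 + z)
-465*(F(f(-5, -1), -8) - 472/(-360)) = -465*(14*(-2 - 1) - 472/(-360)) = -465*(14*(-3) - 472*(-1/360)) = -465*(-42 + 59/45) = -465*(-1831/45) = 56761/3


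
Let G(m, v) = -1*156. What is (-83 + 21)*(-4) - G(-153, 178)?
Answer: 404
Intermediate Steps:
G(m, v) = -156
(-83 + 21)*(-4) - G(-153, 178) = (-83 + 21)*(-4) - 1*(-156) = -62*(-4) + 156 = 248 + 156 = 404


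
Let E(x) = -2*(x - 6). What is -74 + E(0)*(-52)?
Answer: -698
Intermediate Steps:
E(x) = 12 - 2*x (E(x) = -2*(-6 + x) = 12 - 2*x)
-74 + E(0)*(-52) = -74 + (12 - 2*0)*(-52) = -74 + (12 + 0)*(-52) = -74 + 12*(-52) = -74 - 624 = -698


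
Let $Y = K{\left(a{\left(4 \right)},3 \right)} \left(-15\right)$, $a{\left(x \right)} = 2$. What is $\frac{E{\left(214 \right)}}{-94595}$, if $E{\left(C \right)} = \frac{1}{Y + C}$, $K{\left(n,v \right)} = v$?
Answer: $- \frac{1}{15986555} \approx -6.2553 \cdot 10^{-8}$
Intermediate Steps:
$Y = -45$ ($Y = 3 \left(-15\right) = -45$)
$E{\left(C \right)} = \frac{1}{-45 + C}$
$\frac{E{\left(214 \right)}}{-94595} = \frac{1}{\left(-45 + 214\right) \left(-94595\right)} = \frac{1}{169} \left(- \frac{1}{94595}\right) = - \frac{1}{15986555}$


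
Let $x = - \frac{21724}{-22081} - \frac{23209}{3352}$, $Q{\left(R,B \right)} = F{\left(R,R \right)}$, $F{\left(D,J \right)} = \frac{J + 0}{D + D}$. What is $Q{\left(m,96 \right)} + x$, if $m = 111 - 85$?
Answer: $- \frac{402651325}{74015512} \approx -5.4401$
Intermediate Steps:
$F{\left(D,J \right)} = \frac{J}{2 D}$
$m = 26$
$Q{\left(R,B \right)} = \frac{1}{2}$ ($Q{\left(R,B \right)} = \frac{R}{2 R} = \frac{1}{2}$)
$x = - \frac{439659081}{74015512}$ ($x = \left(-21724\right) \left(- \frac{1}{22081}\right) - \frac{23209}{3352} = \frac{21724}{22081} - \frac{23209}{3352} = - \frac{439659081}{74015512} \approx -5.9401$)
$Q{\left(m,96 \right)} + x = \frac{1}{2} - \frac{439659081}{74015512} = - \frac{402651325}{74015512}$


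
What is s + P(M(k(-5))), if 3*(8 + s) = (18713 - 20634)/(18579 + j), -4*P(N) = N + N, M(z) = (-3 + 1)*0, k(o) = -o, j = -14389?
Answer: -102481/12570 ≈ -8.1528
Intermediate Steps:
M(z) = 0 (M(z) = -2*0 = 0)
P(N) = -N/2 (P(N) = -(N + N)/4 = -N/2)
s = -102481/12570 (s = -8 + ((18713 - 20634)/(18579 - 14389))/3 = -8 + (-1921/4190)/3 = -8 + (-1921*1/4190)/3 = -8 + (1/3)*(-1921/4190) = -8 - 1921/12570 = -102481/12570 ≈ -8.1528)
s + P(M(k(-5))) = -102481/12570 - 1/2*0 = -102481/12570 + 0 = -102481/12570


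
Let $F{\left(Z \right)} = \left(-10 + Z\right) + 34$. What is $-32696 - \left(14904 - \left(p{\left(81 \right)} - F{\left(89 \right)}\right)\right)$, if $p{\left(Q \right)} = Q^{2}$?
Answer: $-41152$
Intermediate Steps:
$F{\left(Z \right)} = 24 + Z$
$-32696 - \left(14904 - \left(p{\left(81 \right)} - F{\left(89 \right)}\right)\right) = -32696 - \left(14904 - \left(81^{2} - \left(24 + 89\right)\right)\right) = -32696 - \left(14904 - \left(6561 - 113\right)\right) = -32696 - \left(14904 - 6448\right) = -32696 - 8456 = -41152$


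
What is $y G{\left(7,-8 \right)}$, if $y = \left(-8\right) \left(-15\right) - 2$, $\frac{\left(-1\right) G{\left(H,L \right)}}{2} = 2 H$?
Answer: $-3304$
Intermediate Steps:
$G{\left(H,L \right)} = - 4 H$ ($G{\left(H,L \right)} = - 2 \cdot 2 H = - 4 H$)
$y = 118$ ($y = 120 - 2 = 118$)
$y G{\left(7,-8 \right)} = 118 \left(\left(-4\right) 7\right) = 118 \left(-28\right) = -3304$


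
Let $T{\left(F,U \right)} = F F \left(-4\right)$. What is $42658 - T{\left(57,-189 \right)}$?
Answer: $55654$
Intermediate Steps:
$T{\left(F,U \right)} = - 4 F^{2}$ ($T{\left(F,U \right)} = F^{2} \left(-4\right) = - 4 F^{2}$)
$42658 - T{\left(57,-189 \right)} = 42658 - - 4 \cdot 57^{2} = 42658 - \left(-4\right) 3249 = 42658 - -12996 = 42658 + 12996 = 55654$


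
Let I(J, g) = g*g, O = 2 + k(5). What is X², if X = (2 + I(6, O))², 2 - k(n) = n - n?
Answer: 104976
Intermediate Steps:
k(n) = 2 (k(n) = 2 - (n - n) = 2 - 1*0 = 2 + 0 = 2)
O = 4 (O = 2 + 2 = 4)
I(J, g) = g²
X = 324 (X = (2 + 4²)² = (2 + 16)² = 18² = 324)
X² = 324² = 104976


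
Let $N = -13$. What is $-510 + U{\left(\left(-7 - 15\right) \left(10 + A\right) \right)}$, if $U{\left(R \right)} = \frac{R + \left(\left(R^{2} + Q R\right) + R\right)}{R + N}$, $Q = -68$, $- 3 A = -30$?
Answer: $- \frac{453670}{453} \approx -1001.5$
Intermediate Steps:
$A = 10$ ($A = \left(- \frac{1}{3}\right) \left(-30\right) = 10$)
$U{\left(R \right)} = \frac{R^{2} - 66 R}{-13 + R}$ ($U{\left(R \right)} = \frac{R + \left(\left(R^{2} - 68 R\right) + R\right)}{R - 13} = \frac{R + \left(R^{2} - 67 R\right)}{-13 + R} = \frac{R^{2} - 66 R}{-13 + R}$)
$-510 + U{\left(\left(-7 - 15\right) \left(10 + A\right) \right)} = -510 + \frac{\left(-7 - 15\right) \left(10 + 10\right) \left(-66 + \left(-7 - 15\right) \left(10 + 10\right)\right)}{-13 + \left(-7 - 15\right) \left(10 + 10\right)} = -510 + \frac{\left(-22\right) 20 \left(-66 - 440\right)}{-13 - 440} = -510 - \frac{440 \left(-66 - 440\right)}{-13 - 440} = -510 - 440 \frac{1}{-453} \left(-506\right) = -510 - \left(- \frac{440}{453}\right) \left(-506\right) = -510 - \frac{222640}{453} = - \frac{453670}{453}$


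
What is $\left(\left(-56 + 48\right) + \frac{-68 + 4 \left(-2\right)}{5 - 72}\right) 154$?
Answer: $- \frac{70840}{67} \approx -1057.3$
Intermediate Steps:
$\left(\left(-56 + 48\right) + \frac{-68 + 4 \left(-2\right)}{5 - 72}\right) 154 = \left(-8 + \frac{-68 - 8}{-67}\right) 154 = \left(-8 - - \frac{76}{67}\right) 154 = \left(-8 + \frac{76}{67}\right) 154 = \left(- \frac{460}{67}\right) 154 = - \frac{70840}{67}$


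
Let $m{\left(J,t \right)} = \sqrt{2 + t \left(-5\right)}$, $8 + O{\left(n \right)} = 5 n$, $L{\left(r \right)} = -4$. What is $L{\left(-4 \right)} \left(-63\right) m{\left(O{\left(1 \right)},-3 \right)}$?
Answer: $252 \sqrt{17} \approx 1039.0$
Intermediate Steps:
$O{\left(n \right)} = -8 + 5 n$
$m{\left(J,t \right)} = \sqrt{2 - 5 t}$
$L{\left(-4 \right)} \left(-63\right) m{\left(O{\left(1 \right)},-3 \right)} = \left(-4\right) \left(-63\right) \sqrt{2 - -15} = 252 \sqrt{2 + 15} = 252 \sqrt{17}$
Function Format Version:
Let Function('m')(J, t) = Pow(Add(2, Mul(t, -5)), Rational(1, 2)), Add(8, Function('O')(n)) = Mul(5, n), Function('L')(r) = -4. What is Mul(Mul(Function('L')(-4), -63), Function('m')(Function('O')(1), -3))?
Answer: Mul(252, Pow(17, Rational(1, 2))) ≈ 1039.0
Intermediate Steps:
Function('O')(n) = Add(-8, Mul(5, n))
Function('m')(J, t) = Pow(Add(2, Mul(-5, t)), Rational(1, 2))
Mul(Mul(Function('L')(-4), -63), Function('m')(Function('O')(1), -3)) = Mul(Mul(-4, -63), Pow(Add(2, Mul(-5, -3)), Rational(1, 2))) = Mul(252, Pow(Add(2, 15), Rational(1, 2))) = Mul(252, Pow(17, Rational(1, 2)))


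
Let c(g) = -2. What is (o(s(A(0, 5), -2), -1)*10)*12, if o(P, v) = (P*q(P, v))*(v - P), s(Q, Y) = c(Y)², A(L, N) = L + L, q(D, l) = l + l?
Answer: 4800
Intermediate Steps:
q(D, l) = 2*l
A(L, N) = 2*L
s(Q, Y) = 4 (s(Q, Y) = (-2)² = 4)
o(P, v) = 2*P*v*(v - P) (o(P, v) = (P*(2*v))*(v - P) = (2*P*v)*(v - P) = 2*P*v*(v - P))
(o(s(A(0, 5), -2), -1)*10)*12 = ((2*4*(-1)*(-1 - 1*4))*10)*12 = ((2*4*(-1)*(-1 - 4))*10)*12 = ((2*4*(-1)*(-5))*10)*12 = (40*10)*12 = 400*12 = 4800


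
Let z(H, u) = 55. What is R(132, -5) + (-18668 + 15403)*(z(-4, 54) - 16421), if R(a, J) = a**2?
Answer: 53452414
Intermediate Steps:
R(132, -5) + (-18668 + 15403)*(z(-4, 54) - 16421) = 132**2 + (-18668 + 15403)*(55 - 16421) = 17424 - 3265*(-16366) = 17424 + 53434990 = 53452414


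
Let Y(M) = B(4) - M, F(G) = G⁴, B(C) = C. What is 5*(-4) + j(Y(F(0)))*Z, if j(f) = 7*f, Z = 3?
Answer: 64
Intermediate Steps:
Y(M) = 4 - M
5*(-4) + j(Y(F(0)))*Z = 5*(-4) + (7*(4 - 1*0⁴))*3 = -20 + (7*(4 - 1*0))*3 = -20 + (7*(4 + 0))*3 = -20 + (7*4)*3 = -20 + 28*3 = -20 + 84 = 64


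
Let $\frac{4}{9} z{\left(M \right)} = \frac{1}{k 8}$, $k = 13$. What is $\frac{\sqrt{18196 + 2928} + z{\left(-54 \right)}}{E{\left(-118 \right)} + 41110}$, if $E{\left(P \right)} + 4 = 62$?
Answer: $\frac{9}{17125888} + \frac{\sqrt{5281}}{20584} \approx 0.003531$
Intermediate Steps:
$E{\left(P \right)} = 58$ ($E{\left(P \right)} = -4 + 62 = 58$)
$z{\left(M \right)} = \frac{9}{416}$ ($z{\left(M \right)} = \frac{9}{4 \cdot 13 \cdot 8} = \frac{9}{4 \cdot 104} = \frac{9}{4} \cdot \frac{1}{104} = \frac{9}{416}$)
$\frac{\sqrt{18196 + 2928} + z{\left(-54 \right)}}{E{\left(-118 \right)} + 41110} = \frac{\sqrt{18196 + 2928} + \frac{9}{416}}{58 + 41110} = \frac{\sqrt{21124} + \frac{9}{416}}{41168} = \left(2 \sqrt{5281} + \frac{9}{416}\right) \frac{1}{41168} = \left(\frac{9}{416} + 2 \sqrt{5281}\right) \frac{1}{41168} = \frac{9}{17125888} + \frac{\sqrt{5281}}{20584}$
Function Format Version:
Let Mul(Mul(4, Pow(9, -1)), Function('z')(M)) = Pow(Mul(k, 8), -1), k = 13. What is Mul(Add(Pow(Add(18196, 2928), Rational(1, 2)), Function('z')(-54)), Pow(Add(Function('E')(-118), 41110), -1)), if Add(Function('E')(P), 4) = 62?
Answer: Add(Rational(9, 17125888), Mul(Rational(1, 20584), Pow(5281, Rational(1, 2)))) ≈ 0.0035310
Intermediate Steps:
Function('E')(P) = 58 (Function('E')(P) = Add(-4, 62) = 58)
Function('z')(M) = Rational(9, 416) (Function('z')(M) = Mul(Rational(9, 4), Pow(Mul(13, 8), -1)) = Mul(Rational(9, 4), Pow(104, -1)) = Mul(Rational(9, 4), Rational(1, 104)) = Rational(9, 416))
Mul(Add(Pow(Add(18196, 2928), Rational(1, 2)), Function('z')(-54)), Pow(Add(Function('E')(-118), 41110), -1)) = Mul(Add(Pow(Add(18196, 2928), Rational(1, 2)), Rational(9, 416)), Pow(Add(58, 41110), -1)) = Mul(Add(Pow(21124, Rational(1, 2)), Rational(9, 416)), Pow(41168, -1)) = Mul(Add(Mul(2, Pow(5281, Rational(1, 2))), Rational(9, 416)), Rational(1, 41168)) = Mul(Add(Rational(9, 416), Mul(2, Pow(5281, Rational(1, 2)))), Rational(1, 41168)) = Add(Rational(9, 17125888), Mul(Rational(1, 20584), Pow(5281, Rational(1, 2))))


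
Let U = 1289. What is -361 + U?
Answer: 928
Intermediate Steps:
-361 + U = -361 + 1289 = 928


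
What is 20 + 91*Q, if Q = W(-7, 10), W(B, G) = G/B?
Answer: -110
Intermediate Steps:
Q = -10/7 (Q = 10/(-7) = 10*(-⅐) = -10/7 ≈ -1.4286)
20 + 91*Q = 20 + 91*(-10/7) = 20 - 130 = -110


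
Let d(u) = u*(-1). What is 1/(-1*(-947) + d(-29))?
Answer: 1/976 ≈ 0.0010246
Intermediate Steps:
d(u) = -u
1/(-1*(-947) + d(-29)) = 1/(-1*(-947) - 1*(-29)) = 1/(947 + 29) = 1/976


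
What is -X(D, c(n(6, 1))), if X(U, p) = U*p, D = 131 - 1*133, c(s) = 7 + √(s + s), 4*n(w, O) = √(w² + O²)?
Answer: 14 + √2*37^(¼) ≈ 17.488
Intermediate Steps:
n(w, O) = √(O² + w²)/4 (n(w, O) = √(w² + O²)/4 = √(O² + w²)/4)
c(s) = 7 + √2*√s (c(s) = 7 + √(2*s) = 7 + √2*√s)
D = -2 (D = 131 - 133 = -2)
-X(D, c(n(6, 1))) = -(-2)*(7 + √2*√(√(1² + 6²)/4)) = -(-2)*(7 + √2*√(√(1 + 36)/4)) = -(-2)*(7 + √2*√(√37/4)) = -(-2)*(7 + √2*(37^(¼)/2)) = -(-2)*(7 + √2*37^(¼)/2) = -(-14 - √2*37^(¼)) = 14 + √2*37^(¼)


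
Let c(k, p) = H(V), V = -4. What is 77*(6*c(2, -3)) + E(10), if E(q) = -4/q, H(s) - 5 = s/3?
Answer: 8468/5 ≈ 1693.6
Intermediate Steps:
H(s) = 5 + s/3
c(k, p) = 11/3 (c(k, p) = 5 + (1/3)*(-4) = 5 - 4/3 = 11/3)
77*(6*c(2, -3)) + E(10) = 77*(6*(11/3)) - 4/10 = 77*22 - 4*1/10 = 1694 - 2/5 = 8468/5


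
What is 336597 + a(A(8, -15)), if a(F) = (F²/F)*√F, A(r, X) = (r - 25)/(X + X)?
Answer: 336597 + 17*√510/900 ≈ 3.3660e+5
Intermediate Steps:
A(r, X) = (-25 + r)/(2*X) (A(r, X) = (-25 + r)/((2*X)) = (-25 + r)*(1/(2*X)) = (-25 + r)/(2*X))
a(F) = F^(3/2) (a(F) = F*√F = F^(3/2))
336597 + a(A(8, -15)) = 336597 + ((½)*(-25 + 8)/(-15))^(3/2) = 336597 + ((½)*(-1/15)*(-17))^(3/2) = 336597 + (17/30)^(3/2) = 336597 + 17*√510/900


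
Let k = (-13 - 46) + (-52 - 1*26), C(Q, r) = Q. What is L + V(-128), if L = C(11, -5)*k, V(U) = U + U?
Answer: -1763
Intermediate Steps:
k = -137 (k = -59 + (-52 - 26) = -59 - 78 = -137)
V(U) = 2*U
L = -1507 (L = 11*(-137) = -1507)
L + V(-128) = -1507 + 2*(-128) = -1507 - 256 = -1763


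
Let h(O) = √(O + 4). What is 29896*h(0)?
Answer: 59792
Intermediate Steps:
h(O) = √(4 + O)
29896*h(0) = 29896*√(4 + 0) = 29896*√4 = 29896*2 = 59792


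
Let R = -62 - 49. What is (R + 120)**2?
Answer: 81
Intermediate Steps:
R = -111
(R + 120)**2 = (-111 + 120)**2 = 9**2 = 81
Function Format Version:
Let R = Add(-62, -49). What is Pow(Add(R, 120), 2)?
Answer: 81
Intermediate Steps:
R = -111
Pow(Add(R, 120), 2) = Pow(Add(-111, 120), 2) = Pow(9, 2) = 81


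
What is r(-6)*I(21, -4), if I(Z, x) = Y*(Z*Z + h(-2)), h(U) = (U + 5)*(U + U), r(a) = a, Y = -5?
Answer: 12870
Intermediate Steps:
h(U) = 2*U*(5 + U) (h(U) = (5 + U)*(2*U) = 2*U*(5 + U))
I(Z, x) = 60 - 5*Z**2 (I(Z, x) = -5*(Z*Z + 2*(-2)*(5 - 2)) = -5*(Z**2 + 2*(-2)*3) = -5*(Z**2 - 12) = -5*(-12 + Z**2) = 60 - 5*Z**2)
r(-6)*I(21, -4) = -6*(60 - 5*21**2) = -6*(60 - 5*441) = -6*(60 - 2205) = -6*(-2145) = 12870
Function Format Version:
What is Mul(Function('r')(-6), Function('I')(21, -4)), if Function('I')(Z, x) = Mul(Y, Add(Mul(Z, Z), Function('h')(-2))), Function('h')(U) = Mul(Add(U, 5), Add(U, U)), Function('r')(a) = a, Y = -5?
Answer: 12870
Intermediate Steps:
Function('h')(U) = Mul(2, U, Add(5, U)) (Function('h')(U) = Mul(Add(5, U), Mul(2, U)) = Mul(2, U, Add(5, U)))
Function('I')(Z, x) = Add(60, Mul(-5, Pow(Z, 2))) (Function('I')(Z, x) = Mul(-5, Add(Mul(Z, Z), Mul(2, -2, Add(5, -2)))) = Mul(-5, Add(Pow(Z, 2), Mul(2, -2, 3))) = Mul(-5, Add(Pow(Z, 2), -12)) = Mul(-5, Add(-12, Pow(Z, 2))) = Add(60, Mul(-5, Pow(Z, 2))))
Mul(Function('r')(-6), Function('I')(21, -4)) = Mul(-6, Add(60, Mul(-5, Pow(21, 2)))) = Mul(-6, Add(60, Mul(-5, 441))) = Mul(-6, Add(60, -2205)) = Mul(-6, -2145) = 12870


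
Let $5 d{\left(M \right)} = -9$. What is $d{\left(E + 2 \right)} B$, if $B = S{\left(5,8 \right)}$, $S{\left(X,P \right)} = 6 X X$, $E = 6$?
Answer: $-270$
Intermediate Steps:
$d{\left(M \right)} = - \frac{9}{5}$ ($d{\left(M \right)} = \frac{1}{5} \left(-9\right) = - \frac{9}{5}$)
$S{\left(X,P \right)} = 6 X^{2}$
$B = 150$ ($B = 6 \cdot 5^{2} = 6 \cdot 25 = 150$)
$d{\left(E + 2 \right)} B = \left(- \frac{9}{5}\right) 150 = -270$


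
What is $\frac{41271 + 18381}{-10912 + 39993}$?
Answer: $\frac{59652}{29081} \approx 2.0512$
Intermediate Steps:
$\frac{41271 + 18381}{-10912 + 39993} = \frac{59652}{29081}$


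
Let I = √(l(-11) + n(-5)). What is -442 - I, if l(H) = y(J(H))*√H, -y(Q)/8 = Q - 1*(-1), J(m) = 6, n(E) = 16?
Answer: -442 - 2*√(4 - 14*I*√11) ≈ -452.06 + 9.2309*I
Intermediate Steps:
y(Q) = -8 - 8*Q (y(Q) = -8*(Q - 1*(-1)) = -8*(Q + 1) = -8*(1 + Q) = -8 - 8*Q)
l(H) = -56*√H (l(H) = (-8 - 8*6)*√H = (-8 - 48)*√H = -56*√H)
I = √(16 - 56*I*√11) (I = √(-56*I*√11 + 16) = √(16 - 56*I*√11) ≈ 10.06 - 9.2309*I)
-442 - I = -442 - 2*√(4 - 14*I*√11)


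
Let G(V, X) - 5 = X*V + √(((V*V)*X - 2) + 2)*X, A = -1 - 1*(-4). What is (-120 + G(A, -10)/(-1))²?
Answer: 25 - 5700*I*√10 ≈ 25.0 - 18025.0*I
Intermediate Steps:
A = 3 (A = -1 + 4 = 3)
G(V, X) = 5 + V*X + X*√(X*V²) (G(V, X) = 5 + (X*V + √(((V*V)*X - 2) + 2)*X) = 5 + (V*X + √((V²*X - 2) + 2)*X) = 5 + (V*X + √((X*V² - 2) + 2)*X) = 5 + (V*X + √((-2 + X*V²) + 2)*X) = 5 + (V*X + √(X*V²)*X) = 5 + (V*X + X*√(X*V²)) = 5 + V*X + X*√(X*V²))
(-120 + G(A, -10)/(-1))² = (-120 + (5 + 3*(-10) - 10*3*I*√10)/(-1))² = (-120 + (5 - 30 - 10*3*I*√10)*(-1))² = (-120 + (5 - 30 - 30*I*√10)*(-1))² = (-120 + (-25 - 30*I*√10)*(-1))² = (-120 + (25 + 30*I*√10))² = (-95 + 30*I*√10)²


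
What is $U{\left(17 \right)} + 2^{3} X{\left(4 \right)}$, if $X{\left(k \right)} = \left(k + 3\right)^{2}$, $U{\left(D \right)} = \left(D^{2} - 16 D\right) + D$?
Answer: $426$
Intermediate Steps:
$U{\left(D \right)} = D^{2} - 15 D$
$X{\left(k \right)} = \left(3 + k\right)^{2}$
$U{\left(17 \right)} + 2^{3} X{\left(4 \right)} = 17 \left(-15 + 17\right) + 2^{3} \left(3 + 4\right)^{2} = 17 \cdot 2 + 8 \cdot 7^{2} = 34 + 8 \cdot 49 = 34 + 392 = 426$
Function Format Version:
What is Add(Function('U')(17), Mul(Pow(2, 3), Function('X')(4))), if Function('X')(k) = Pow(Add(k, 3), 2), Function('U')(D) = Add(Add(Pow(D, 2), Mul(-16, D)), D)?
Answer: 426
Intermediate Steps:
Function('U')(D) = Add(Pow(D, 2), Mul(-15, D))
Function('X')(k) = Pow(Add(3, k), 2)
Add(Function('U')(17), Mul(Pow(2, 3), Function('X')(4))) = Add(Mul(17, Add(-15, 17)), Mul(Pow(2, 3), Pow(Add(3, 4), 2))) = Add(Mul(17, 2), Mul(8, Pow(7, 2))) = Add(34, Mul(8, 49)) = Add(34, 392) = 426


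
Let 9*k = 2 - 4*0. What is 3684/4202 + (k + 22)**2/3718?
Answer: 2639558/2614599 ≈ 1.0095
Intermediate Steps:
k = 2/9 (k = (2 - 4*0)/9 = (2 + 0)/9 = (1/9)*2 = 2/9 ≈ 0.22222)
3684/4202 + (k + 22)**2/3718 = 3684/4202 + (2/9 + 22)**2/3718 = 3684*(1/4202) + (200/9)**2*(1/3718) = 1842/2101 + (40000/81)*(1/3718) = 1842/2101 + 20000/150579 = 2639558/2614599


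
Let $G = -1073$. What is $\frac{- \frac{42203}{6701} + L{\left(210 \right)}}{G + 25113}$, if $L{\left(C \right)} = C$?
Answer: $\frac{1365007}{161092040} \approx 0.0084735$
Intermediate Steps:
$\frac{- \frac{42203}{6701} + L{\left(210 \right)}}{G + 25113} = \frac{- \frac{42203}{6701} + 210}{-1073 + 25113} = \frac{\left(-42203\right) \frac{1}{6701} + 210}{24040} = \left(- \frac{42203}{6701} + 210\right) \frac{1}{24040} = \frac{1365007}{6701} \cdot \frac{1}{24040} = \frac{1365007}{161092040}$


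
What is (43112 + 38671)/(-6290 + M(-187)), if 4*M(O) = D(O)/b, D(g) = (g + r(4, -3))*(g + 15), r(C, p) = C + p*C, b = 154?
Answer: -12594582/960275 ≈ -13.116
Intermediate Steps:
r(C, p) = C + C*p
D(g) = (-8 + g)*(15 + g) (D(g) = (g + 4*(1 - 3))*(g + 15) = (g + 4*(-2))*(15 + g) = (g - 8)*(15 + g) = (-8 + g)*(15 + g))
M(O) = -15/77 + O/88 + O²/616 (M(O) = ((-120 + O² + 7*O)/154)/4 = ((-120 + O² + 7*O)*(1/154))/4 = (-60/77 + O/22 + O²/154)/4 = -15/77 + O/88 + O²/616)
(43112 + 38671)/(-6290 + M(-187)) = (43112 + 38671)/(-6290 + (-15/77 + (1/88)*(-187) + (1/616)*(-187)²)) = 81783/(-6290 + (-15/77 - 17/8 + (1/616)*34969)) = 81783/(-6290 + (-15/77 - 17/8 + 3179/56)) = 81783/(-6290 + 8385/154) = 81783/(-960275/154) = 81783*(-154/960275) = -12594582/960275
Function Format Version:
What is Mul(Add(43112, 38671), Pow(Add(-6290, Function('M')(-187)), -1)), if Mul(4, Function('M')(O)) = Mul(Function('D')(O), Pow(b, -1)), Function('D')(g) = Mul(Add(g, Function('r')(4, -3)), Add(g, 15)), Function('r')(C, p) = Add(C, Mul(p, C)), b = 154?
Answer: Rational(-12594582, 960275) ≈ -13.116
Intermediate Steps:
Function('r')(C, p) = Add(C, Mul(C, p))
Function('D')(g) = Mul(Add(-8, g), Add(15, g)) (Function('D')(g) = Mul(Add(g, Mul(4, Add(1, -3))), Add(g, 15)) = Mul(Add(g, Mul(4, -2)), Add(15, g)) = Mul(Add(g, -8), Add(15, g)) = Mul(Add(-8, g), Add(15, g)))
Function('M')(O) = Add(Rational(-15, 77), Mul(Rational(1, 88), O), Mul(Rational(1, 616), Pow(O, 2))) (Function('M')(O) = Mul(Rational(1, 4), Mul(Add(-120, Pow(O, 2), Mul(7, O)), Pow(154, -1))) = Mul(Rational(1, 4), Mul(Add(-120, Pow(O, 2), Mul(7, O)), Rational(1, 154))) = Mul(Rational(1, 4), Add(Rational(-60, 77), Mul(Rational(1, 22), O), Mul(Rational(1, 154), Pow(O, 2)))) = Add(Rational(-15, 77), Mul(Rational(1, 88), O), Mul(Rational(1, 616), Pow(O, 2))))
Mul(Add(43112, 38671), Pow(Add(-6290, Function('M')(-187)), -1)) = Mul(Add(43112, 38671), Pow(Add(-6290, Add(Rational(-15, 77), Mul(Rational(1, 88), -187), Mul(Rational(1, 616), Pow(-187, 2)))), -1)) = Mul(81783, Pow(Add(-6290, Add(Rational(-15, 77), Rational(-17, 8), Mul(Rational(1, 616), 34969))), -1)) = Mul(81783, Pow(Add(-6290, Add(Rational(-15, 77), Rational(-17, 8), Rational(3179, 56))), -1)) = Mul(81783, Pow(Add(-6290, Rational(8385, 154)), -1)) = Mul(81783, Pow(Rational(-960275, 154), -1)) = Mul(81783, Rational(-154, 960275)) = Rational(-12594582, 960275)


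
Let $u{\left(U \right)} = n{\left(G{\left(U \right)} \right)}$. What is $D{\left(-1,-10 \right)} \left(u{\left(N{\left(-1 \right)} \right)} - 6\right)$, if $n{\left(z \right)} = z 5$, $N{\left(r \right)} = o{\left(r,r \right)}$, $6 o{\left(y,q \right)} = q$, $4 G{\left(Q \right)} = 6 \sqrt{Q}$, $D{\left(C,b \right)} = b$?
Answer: $60 - \frac{25 i \sqrt{6}}{2} \approx 60.0 - 30.619 i$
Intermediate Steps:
$G{\left(Q \right)} = \frac{3 \sqrt{Q}}{2}$ ($G{\left(Q \right)} = \frac{6 \sqrt{Q}}{4} = \frac{3 \sqrt{Q}}{2}$)
$o{\left(y,q \right)} = \frac{q}{6}$
$N{\left(r \right)} = \frac{r}{6}$
$n{\left(z \right)} = 5 z$
$u{\left(U \right)} = \frac{15 \sqrt{U}}{2}$ ($u{\left(U \right)} = 5 \frac{3 \sqrt{U}}{2} = \frac{15 \sqrt{U}}{2}$)
$D{\left(-1,-10 \right)} \left(u{\left(N{\left(-1 \right)} \right)} - 6\right) = - 10 \left(\frac{15 \sqrt{\frac{1}{6} \left(-1\right)}}{2} - 6\right) = - 10 \left(\frac{15 \sqrt{- \frac{1}{6}}}{2} - 6\right) = - 10 \left(\frac{15 \frac{i \sqrt{6}}{6}}{2} - 6\right) = - 10 \left(\frac{5 i \sqrt{6}}{4} - 6\right) = - 10 \left(-6 + \frac{5 i \sqrt{6}}{4}\right) = 60 - \frac{25 i \sqrt{6}}{2}$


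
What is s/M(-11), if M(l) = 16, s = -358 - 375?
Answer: -733/16 ≈ -45.813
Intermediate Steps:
s = -733
s/M(-11) = -733/16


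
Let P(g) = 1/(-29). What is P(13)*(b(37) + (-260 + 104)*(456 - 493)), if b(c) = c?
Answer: -5809/29 ≈ -200.31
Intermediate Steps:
P(g) = -1/29
P(13)*(b(37) + (-260 + 104)*(456 - 493)) = -(37 + (-260 + 104)*(456 - 493))/29 = -(37 - 156*(-37))/29 = -(37 + 5772)/29 = -1/29*5809 = -5809/29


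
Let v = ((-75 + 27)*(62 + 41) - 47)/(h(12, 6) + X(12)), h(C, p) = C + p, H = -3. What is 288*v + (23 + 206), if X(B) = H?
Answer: -477991/5 ≈ -95598.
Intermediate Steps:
X(B) = -3
v = -4991/15 (v = ((-75 + 27)*(62 + 41) - 47)/((12 + 6) - 3) = (-48*103 - 47)/(18 - 3) = (-4944 - 47)/15 = -4991*1/15 = -4991/15 ≈ -332.73)
288*v + (23 + 206) = 288*(-4991/15) + (23 + 206) = -479136/5 + 229 = -477991/5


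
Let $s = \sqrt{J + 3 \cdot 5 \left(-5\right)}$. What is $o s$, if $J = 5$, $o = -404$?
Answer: $- 404 i \sqrt{70} \approx - 3380.1 i$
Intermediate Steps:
$s = i \sqrt{70}$ ($s = \sqrt{5 + 3 \cdot 5 \left(-5\right)} = \sqrt{5 + 15 \left(-5\right)} = \sqrt{5 - 75} = \sqrt{-70} = i \sqrt{70} \approx 8.3666 i$)
$o s = - 404 i \sqrt{70}$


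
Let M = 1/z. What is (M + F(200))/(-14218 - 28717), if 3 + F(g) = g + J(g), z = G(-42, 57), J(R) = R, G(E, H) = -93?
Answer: -7384/798591 ≈ -0.0092463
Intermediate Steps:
z = -93
M = -1/93 (M = 1/(-93) = -1/93 ≈ -0.010753)
F(g) = -3 + 2*g (F(g) = -3 + (g + g) = -3 + 2*g)
(M + F(200))/(-14218 - 28717) = (-1/93 + (-3 + 2*200))/(-14218 - 28717) = (-1/93 + (-3 + 400))/(-42935) = (-1/93 + 397)*(-1/42935) = (36920/93)*(-1/42935) = -7384/798591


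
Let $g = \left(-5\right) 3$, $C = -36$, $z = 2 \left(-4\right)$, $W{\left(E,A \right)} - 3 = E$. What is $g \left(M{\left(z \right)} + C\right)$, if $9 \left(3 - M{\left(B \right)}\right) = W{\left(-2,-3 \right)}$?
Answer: $\frac{1490}{3} \approx 496.67$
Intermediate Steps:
$W{\left(E,A \right)} = 3 + E$
$z = -8$
$g = -15$
$M{\left(B \right)} = \frac{26}{9}$ ($M{\left(B \right)} = 3 - \frac{3 - 2}{9} = 3 - \frac{1}{9} = \frac{26}{9}$)
$g \left(M{\left(z \right)} + C\right) = - 15 \left(\frac{26}{9} - 36\right) = \left(-15\right) \left(- \frac{298}{9}\right) = \frac{1490}{3}$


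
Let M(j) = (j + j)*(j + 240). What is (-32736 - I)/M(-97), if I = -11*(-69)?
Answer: 3045/2522 ≈ 1.2074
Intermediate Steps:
M(j) = 2*j*(240 + j) (M(j) = (2*j)*(240 + j) = 2*j*(240 + j))
I = 759
(-32736 - I)/M(-97) = (-32736 - 1*759)/((2*(-97)*(240 - 97))) = (-32736 - 759)/((2*(-97)*143)) = -33495/(-27742) = -33495*(-1/27742) = 3045/2522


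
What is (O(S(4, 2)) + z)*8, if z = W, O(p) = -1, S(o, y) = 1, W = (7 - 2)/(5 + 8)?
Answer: -64/13 ≈ -4.9231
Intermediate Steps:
W = 5/13 ≈ 0.38462
z = 5/13 ≈ 0.38462
(O(S(4, 2)) + z)*8 = (-1 + 5/13)*8 = -8/13*8 = -64/13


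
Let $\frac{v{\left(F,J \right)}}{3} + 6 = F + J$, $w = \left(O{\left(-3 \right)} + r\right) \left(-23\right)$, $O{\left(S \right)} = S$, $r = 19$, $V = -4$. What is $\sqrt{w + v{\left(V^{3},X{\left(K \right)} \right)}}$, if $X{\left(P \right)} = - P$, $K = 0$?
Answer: $17 i \sqrt{2} \approx 24.042 i$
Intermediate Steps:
$w = -368$ ($w = \left(-3 + 19\right) \left(-23\right) = 16 \left(-23\right) = -368$)
$v{\left(F,J \right)} = -18 + 3 F + 3 J$ ($v{\left(F,J \right)} = -18 + 3 \left(F + J\right) = -18 + \left(3 F + 3 J\right) = -18 + 3 F + 3 J$)
$\sqrt{w + v{\left(V^{3},X{\left(K \right)} \right)}} = \sqrt{-368 + \left(-18 + 3 \left(-4\right)^{3} + 3 \left(\left(-1\right) 0\right)\right)} = \sqrt{-368 + \left(-18 + 3 \left(-64\right) + 3 \cdot 0\right)} = \sqrt{-368 - 210} = \sqrt{-578} = 17 i \sqrt{2}$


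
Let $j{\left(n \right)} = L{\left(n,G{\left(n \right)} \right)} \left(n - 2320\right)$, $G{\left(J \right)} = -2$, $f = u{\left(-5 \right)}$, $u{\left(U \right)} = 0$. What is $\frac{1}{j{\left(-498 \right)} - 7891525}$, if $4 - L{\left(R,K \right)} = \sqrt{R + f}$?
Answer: $- \frac{7902797}{62458155102961} - \frac{2818 i \sqrt{498}}{62458155102961} \approx -1.2653 \cdot 10^{-7} - 1.0069 \cdot 10^{-9} i$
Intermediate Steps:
$f = 0$
$L{\left(R,K \right)} = 4 - \sqrt{R}$ ($L{\left(R,K \right)} = 4 - \sqrt{R + 0} = 4 - \sqrt{R}$)
$j{\left(n \right)} = \left(-2320 + n\right) \left(4 - \sqrt{n}\right)$ ($j{\left(n \right)} = \left(4 - \sqrt{n}\right) \left(n - 2320\right) = \left(4 - \sqrt{n}\right) \left(-2320 + n\right) = \left(-2320 + n\right) \left(4 - \sqrt{n}\right)$)
$\frac{1}{j{\left(-498 \right)} - 7891525} = \frac{1}{- \left(-2320 - 498\right) \left(-4 + \sqrt{-498}\right) - 7891525} = \frac{1}{\left(-1\right) \left(-2818\right) \left(-4 + i \sqrt{498}\right) - 7891525} = \frac{1}{\left(-11272 + 2818 i \sqrt{498}\right) - 7891525} = \frac{1}{-7902797 + 2818 i \sqrt{498}}$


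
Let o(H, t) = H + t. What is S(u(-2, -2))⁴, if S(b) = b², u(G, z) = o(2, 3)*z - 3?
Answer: 815730721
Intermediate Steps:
u(G, z) = -3 + 5*z (u(G, z) = (2 + 3)*z - 3 = 5*z - 3 = -3 + 5*z)
S(u(-2, -2))⁴ = ((-3 + 5*(-2))²)⁴ = ((-3 - 10)²)⁴ = ((-13)²)⁴ = 169⁴ = 815730721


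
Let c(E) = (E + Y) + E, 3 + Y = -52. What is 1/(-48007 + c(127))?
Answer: -1/47808 ≈ -2.0917e-5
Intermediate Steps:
Y = -55 (Y = -3 - 52 = -55)
c(E) = -55 + 2*E (c(E) = (E - 55) + E = (-55 + E) + E = -55 + 2*E)
1/(-48007 + c(127)) = 1/(-48007 + (-55 + 2*127)) = 1/(-48007 + (-55 + 254)) = 1/(-48007 + 199) = 1/(-47808) = -1/47808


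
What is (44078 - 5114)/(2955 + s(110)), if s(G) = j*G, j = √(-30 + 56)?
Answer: 23027724/1683485 - 857208*√26/1683485 ≈ 11.082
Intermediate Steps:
j = √26 ≈ 5.0990
s(G) = G*√26 (s(G) = √26*G = G*√26)
(44078 - 5114)/(2955 + s(110)) = (44078 - 5114)/(2955 + 110*√26) = 38964/(2955 + 110*√26)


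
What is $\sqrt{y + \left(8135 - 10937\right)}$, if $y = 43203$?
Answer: $201$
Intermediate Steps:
$\sqrt{y + \left(8135 - 10937\right)} = \sqrt{43203 + \left(8135 - 10937\right)} = \sqrt{43203 - 2802} = \sqrt{40401} = 201$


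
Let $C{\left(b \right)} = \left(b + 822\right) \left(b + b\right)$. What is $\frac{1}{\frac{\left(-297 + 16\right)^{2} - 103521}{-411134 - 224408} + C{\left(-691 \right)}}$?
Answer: $- \frac{317771}{57529885102} \approx -5.5236 \cdot 10^{-6}$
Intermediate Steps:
$C{\left(b \right)} = 2 b \left(822 + b\right)$ ($C{\left(b \right)} = \left(822 + b\right) 2 b = 2 b \left(822 + b\right)$)
$\frac{1}{\frac{\left(-297 + 16\right)^{2} - 103521}{-411134 - 224408} + C{\left(-691 \right)}} = \frac{1}{\frac{\left(-297 + 16\right)^{2} - 103521}{-411134 - 224408} + 2 \left(-691\right) \left(822 - 691\right)} = \frac{1}{\frac{\left(-281\right)^{2} - 103521}{-635542} + 2 \left(-691\right) 131} = \frac{1}{\left(78961 - 103521\right) \left(- \frac{1}{635542}\right) - 181042} = \frac{1}{\left(-24560\right) \left(- \frac{1}{635542}\right) - 181042} = \frac{1}{\frac{12280}{317771} - 181042} = \frac{1}{- \frac{57529885102}{317771}} = - \frac{317771}{57529885102}$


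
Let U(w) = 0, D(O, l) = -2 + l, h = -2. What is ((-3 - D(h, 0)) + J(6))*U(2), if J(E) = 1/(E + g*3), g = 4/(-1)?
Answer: 0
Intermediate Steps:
g = -4 (g = 4*(-1) = -4)
J(E) = 1/(-12 + E) (J(E) = 1/(E - 4*3) = 1/(E - 12) = 1/(-12 + E))
((-3 - D(h, 0)) + J(6))*U(2) = ((-3 - (-2 + 0)) + 1/(-12 + 6))*0 = ((-3 - 1*(-2)) + 1/(-6))*0 = ((-3 + 2) - ⅙)*0 = (-1 - ⅙)*0 = -7/6*0 = 0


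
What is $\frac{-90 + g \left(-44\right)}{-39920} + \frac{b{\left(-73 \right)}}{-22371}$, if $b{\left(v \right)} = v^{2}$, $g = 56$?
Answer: $- \frac{77799073}{446525160} \approx -0.17423$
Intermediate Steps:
$\frac{-90 + g \left(-44\right)}{-39920} + \frac{b{\left(-73 \right)}}{-22371} = \frac{-90 + 56 \left(-44\right)}{-39920} + \frac{\left(-73\right)^{2}}{-22371} = \left(-90 - 2464\right) \left(- \frac{1}{39920}\right) + 5329 \left(- \frac{1}{22371}\right) = \left(-2554\right) \left(- \frac{1}{39920}\right) - \frac{5329}{22371} = \frac{1277}{19960} - \frac{5329}{22371} = - \frac{77799073}{446525160}$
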